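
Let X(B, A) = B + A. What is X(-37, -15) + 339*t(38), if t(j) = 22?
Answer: 7406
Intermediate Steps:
X(B, A) = A + B
X(-37, -15) + 339*t(38) = (-15 - 37) + 339*22 = -52 + 7458 = 7406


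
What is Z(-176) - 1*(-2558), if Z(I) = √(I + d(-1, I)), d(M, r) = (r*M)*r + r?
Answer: 2558 + 4*I*√1958 ≈ 2558.0 + 177.0*I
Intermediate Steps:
d(M, r) = r + M*r² (d(M, r) = (M*r)*r + r = M*r² + r = r + M*r²)
Z(I) = √(I + I*(1 - I))
Z(-176) - 1*(-2558) = √(-176*(2 - 1*(-176))) - 1*(-2558) = √(-176*(2 + 176)) + 2558 = √(-176*178) + 2558 = √(-31328) + 2558 = 4*I*√1958 + 2558 = 2558 + 4*I*√1958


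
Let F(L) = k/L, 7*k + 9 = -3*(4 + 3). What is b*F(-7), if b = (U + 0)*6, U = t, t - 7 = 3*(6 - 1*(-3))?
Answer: 6120/49 ≈ 124.90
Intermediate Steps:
k = -30/7 (k = -9/7 + (-3*(4 + 3))/7 = -9/7 + (-3*7)/7 = -9/7 + (⅐)*(-21) = -9/7 - 3 = -30/7 ≈ -4.2857)
t = 34 (t = 7 + 3*(6 - 1*(-3)) = 7 + 3*(6 + 3) = 7 + 3*9 = 7 + 27 = 34)
U = 34
F(L) = -30/(7*L)
b = 204 (b = (34 + 0)*6 = 34*6 = 204)
b*F(-7) = 204*(-30/7/(-7)) = 204*(-30/7*(-⅐)) = 204*(30/49) = 6120/49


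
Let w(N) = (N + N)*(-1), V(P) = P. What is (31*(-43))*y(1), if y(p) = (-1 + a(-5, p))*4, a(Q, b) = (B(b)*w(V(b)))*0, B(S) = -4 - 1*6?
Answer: 5332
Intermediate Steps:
B(S) = -10 (B(S) = -4 - 6 = -10)
w(N) = -2*N (w(N) = (2*N)*(-1) = -2*N)
a(Q, b) = 0 (a(Q, b) = -(-20)*b*0 = (20*b)*0 = 0)
y(p) = -4 (y(p) = (-1 + 0)*4 = -1*4 = -4)
(31*(-43))*y(1) = (31*(-43))*(-4) = -1333*(-4) = 5332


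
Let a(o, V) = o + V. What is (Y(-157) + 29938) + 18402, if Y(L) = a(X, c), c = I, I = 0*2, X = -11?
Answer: 48329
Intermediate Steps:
I = 0
c = 0
a(o, V) = V + o
Y(L) = -11 (Y(L) = 0 - 11 = -11)
(Y(-157) + 29938) + 18402 = (-11 + 29938) + 18402 = 29927 + 18402 = 48329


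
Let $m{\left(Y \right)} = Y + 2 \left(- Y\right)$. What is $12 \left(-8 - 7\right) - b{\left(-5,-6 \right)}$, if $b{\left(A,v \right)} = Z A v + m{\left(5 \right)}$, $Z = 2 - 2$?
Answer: $-175$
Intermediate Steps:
$Z = 0$ ($Z = 2 - 2 = 0$)
$m{\left(Y \right)} = - Y$ ($m{\left(Y \right)} = Y - 2 Y = - Y$)
$b{\left(A,v \right)} = -5$ ($b{\left(A,v \right)} = 0 A v - 5 = 0 v - 5 = 0 - 5 = -5$)
$12 \left(-8 - 7\right) - b{\left(-5,-6 \right)} = 12 \left(-8 - 7\right) - -5 = 12 \left(-15\right) + 5 = -180 + 5 = -175$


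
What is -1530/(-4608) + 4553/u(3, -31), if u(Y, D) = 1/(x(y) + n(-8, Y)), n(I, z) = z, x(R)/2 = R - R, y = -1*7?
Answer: 3496789/256 ≈ 13659.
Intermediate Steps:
y = -7
x(R) = 0 (x(R) = 2*(R - R) = 2*0 = 0)
u(Y, D) = 1/Y (u(Y, D) = 1/(0 + Y) = 1/Y)
-1530/(-4608) + 4553/u(3, -31) = -1530/(-4608) + 4553/(1/3) = -1530*(-1/4608) + 4553/(⅓) = 85/256 + 4553*3 = 85/256 + 13659 = 3496789/256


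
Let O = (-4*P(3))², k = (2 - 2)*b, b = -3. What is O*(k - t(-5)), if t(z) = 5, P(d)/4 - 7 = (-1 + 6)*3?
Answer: -619520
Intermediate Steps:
P(d) = 88 (P(d) = 28 + 4*((-1 + 6)*3) = 28 + 4*(5*3) = 28 + 4*15 = 28 + 60 = 88)
k = 0 (k = (2 - 2)*(-3) = 0*(-3) = 0)
O = 123904 (O = (-4*88)² = (-352)² = 123904)
O*(k - t(-5)) = 123904*(0 - 1*5) = 123904*(0 - 5) = 123904*(-5) = -619520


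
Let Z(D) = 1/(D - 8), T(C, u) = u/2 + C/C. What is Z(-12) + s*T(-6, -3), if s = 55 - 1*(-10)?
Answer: -651/20 ≈ -32.550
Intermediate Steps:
s = 65 (s = 55 + 10 = 65)
T(C, u) = 1 + u/2 (T(C, u) = u*(½) + 1 = u/2 + 1 = 1 + u/2)
Z(D) = 1/(-8 + D)
Z(-12) + s*T(-6, -3) = 1/(-8 - 12) + 65*(1 + (½)*(-3)) = 1/(-20) + 65*(1 - 3/2) = -1/20 + 65*(-½) = -1/20 - 65/2 = -651/20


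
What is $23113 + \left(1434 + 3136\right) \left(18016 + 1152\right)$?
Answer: $87620873$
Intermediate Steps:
$23113 + \left(1434 + 3136\right) \left(18016 + 1152\right) = 23113 + 4570 \cdot 19168 = 23113 + 87597760 = 87620873$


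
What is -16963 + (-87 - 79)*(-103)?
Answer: 135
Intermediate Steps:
-16963 + (-87 - 79)*(-103) = -16963 - 166*(-103) = -16963 + 17098 = 135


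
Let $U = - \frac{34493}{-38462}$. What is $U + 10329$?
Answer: $\frac{397308491}{38462} \approx 10330.0$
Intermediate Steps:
$U = \frac{34493}{38462}$ ($U = \left(-34493\right) \left(- \frac{1}{38462}\right) = \frac{34493}{38462} \approx 0.89681$)
$U + 10329 = \frac{34493}{38462} + 10329 = \frac{397308491}{38462}$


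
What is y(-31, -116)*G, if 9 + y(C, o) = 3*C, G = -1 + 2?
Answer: -102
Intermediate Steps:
G = 1
y(C, o) = -9 + 3*C
y(-31, -116)*G = (-9 + 3*(-31))*1 = (-9 - 93)*1 = -102*1 = -102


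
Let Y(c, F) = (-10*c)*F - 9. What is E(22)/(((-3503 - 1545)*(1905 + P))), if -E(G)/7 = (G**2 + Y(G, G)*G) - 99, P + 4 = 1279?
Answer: -248017/5350880 ≈ -0.046351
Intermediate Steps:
P = 1275 (P = -4 + 1279 = 1275)
Y(c, F) = -9 - 10*F*c (Y(c, F) = -10*F*c - 9 = -9 - 10*F*c)
E(G) = 693 - 7*G**2 - 7*G*(-9 - 10*G**2) (E(G) = -7*((G**2 + (-9 - 10*G*G)*G) - 99) = -7*((G**2 + (-9 - 10*G**2)*G) - 99) = -7*((G**2 + G*(-9 - 10*G**2)) - 99) = -7*(-99 + G**2 + G*(-9 - 10*G**2)) = 693 - 7*G**2 - 7*G*(-9 - 10*G**2))
E(22)/(((-3503 - 1545)*(1905 + P))) = (693 - 7*22**2 + 7*22*(9 + 10*22**2))/(((-3503 - 1545)*(1905 + 1275))) = (693 - 7*484 + 7*22*(9 + 10*484))/((-5048*3180)) = (693 - 3388 + 7*22*(9 + 4840))/(-16052640) = (693 - 3388 + 7*22*4849)*(-1/16052640) = (693 - 3388 + 746746)*(-1/16052640) = 744051*(-1/16052640) = -248017/5350880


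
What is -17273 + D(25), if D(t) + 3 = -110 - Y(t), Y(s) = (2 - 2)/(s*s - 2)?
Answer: -17386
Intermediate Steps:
Y(s) = 0 (Y(s) = 0/(s**2 - 2) = 0/(-2 + s**2) = 0)
D(t) = -113 (D(t) = -3 + (-110 - 1*0) = -3 + (-110 + 0) = -3 - 110 = -113)
-17273 + D(25) = -17273 - 113 = -17386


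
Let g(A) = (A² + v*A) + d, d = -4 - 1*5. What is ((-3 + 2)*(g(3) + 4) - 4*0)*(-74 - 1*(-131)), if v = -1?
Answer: -57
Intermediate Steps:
d = -9 (d = -4 - 5 = -9)
g(A) = -9 + A² - A (g(A) = (A² - A) - 9 = -9 + A² - A)
((-3 + 2)*(g(3) + 4) - 4*0)*(-74 - 1*(-131)) = ((-3 + 2)*((-9 + 3² - 1*3) + 4) - 4*0)*(-74 - 1*(-131)) = (-((-9 + 9 - 3) + 4) + 0)*(-74 + 131) = (-(-3 + 4) + 0)*57 = (-1*1 + 0)*57 = (-1 + 0)*57 = -1*57 = -57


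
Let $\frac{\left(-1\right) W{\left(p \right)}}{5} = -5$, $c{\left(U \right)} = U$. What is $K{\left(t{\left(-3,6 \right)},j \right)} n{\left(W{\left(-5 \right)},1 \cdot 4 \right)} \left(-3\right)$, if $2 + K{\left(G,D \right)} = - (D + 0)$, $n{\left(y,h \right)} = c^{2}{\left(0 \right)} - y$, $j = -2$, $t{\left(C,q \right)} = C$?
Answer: $0$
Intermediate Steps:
$W{\left(p \right)} = 25$ ($W{\left(p \right)} = \left(-5\right) \left(-5\right) = 25$)
$n{\left(y,h \right)} = - y$ ($n{\left(y,h \right)} = 0^{2} - y = 0 - y = - y$)
$K{\left(G,D \right)} = -2 - D$ ($K{\left(G,D \right)} = -2 - \left(D + 0\right) = -2 - D$)
$K{\left(t{\left(-3,6 \right)},j \right)} n{\left(W{\left(-5 \right)},1 \cdot 4 \right)} \left(-3\right) = \left(-2 - -2\right) \left(\left(-1\right) 25\right) \left(-3\right) = \left(-2 + 2\right) \left(-25\right) \left(-3\right) = 0 \left(-25\right) \left(-3\right) = 0 \left(-3\right) = 0$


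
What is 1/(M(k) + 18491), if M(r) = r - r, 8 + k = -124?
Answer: 1/18491 ≈ 5.4080e-5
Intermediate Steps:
k = -132 (k = -8 - 124 = -132)
M(r) = 0
1/(M(k) + 18491) = 1/(0 + 18491) = 1/18491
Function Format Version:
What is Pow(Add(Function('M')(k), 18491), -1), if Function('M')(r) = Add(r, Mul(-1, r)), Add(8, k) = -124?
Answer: Rational(1, 18491) ≈ 5.4080e-5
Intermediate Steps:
k = -132 (k = Add(-8, -124) = -132)
Function('M')(r) = 0
Pow(Add(Function('M')(k), 18491), -1) = Pow(Add(0, 18491), -1) = Pow(18491, -1) = Rational(1, 18491)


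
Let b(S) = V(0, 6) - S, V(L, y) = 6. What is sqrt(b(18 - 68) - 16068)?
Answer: 2*I*sqrt(4003) ≈ 126.54*I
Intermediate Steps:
b(S) = 6 - S
sqrt(b(18 - 68) - 16068) = sqrt((6 - (18 - 68)) - 16068) = sqrt((6 - 1*(-50)) - 16068) = sqrt((6 + 50) - 16068) = sqrt(56 - 16068) = sqrt(-16012) = 2*I*sqrt(4003)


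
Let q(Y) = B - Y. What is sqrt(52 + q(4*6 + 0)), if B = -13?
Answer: sqrt(15) ≈ 3.8730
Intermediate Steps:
q(Y) = -13 - Y
sqrt(52 + q(4*6 + 0)) = sqrt(52 + (-13 - (4*6 + 0))) = sqrt(52 + (-13 - (24 + 0))) = sqrt(52 + (-13 - 1*24)) = sqrt(52 + (-13 - 24)) = sqrt(52 - 37) = sqrt(15)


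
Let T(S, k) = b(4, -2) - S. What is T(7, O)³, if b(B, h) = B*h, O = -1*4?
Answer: -3375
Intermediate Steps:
O = -4
T(S, k) = -8 - S (T(S, k) = 4*(-2) - S = -8 - S)
T(7, O)³ = (-8 - 1*7)³ = (-8 - 7)³ = (-15)³ = -3375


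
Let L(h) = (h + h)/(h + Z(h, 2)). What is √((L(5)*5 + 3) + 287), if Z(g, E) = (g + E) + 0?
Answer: √10590/6 ≈ 17.151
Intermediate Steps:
Z(g, E) = E + g (Z(g, E) = (E + g) + 0 = E + g)
L(h) = 2*h/(2 + 2*h) (L(h) = (h + h)/(h + (2 + h)) = (2*h)/(2 + 2*h) = 2*h/(2 + 2*h))
√((L(5)*5 + 3) + 287) = √(((5/(1 + 5))*5 + 3) + 287) = √(((5/6)*5 + 3) + 287) = √(((5*(⅙))*5 + 3) + 287) = √(((⅚)*5 + 3) + 287) = √((25/6 + 3) + 287) = √(43/6 + 287) = √(1765/6) = √10590/6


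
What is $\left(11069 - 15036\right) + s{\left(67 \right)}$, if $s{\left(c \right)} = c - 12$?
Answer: $-3912$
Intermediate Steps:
$s{\left(c \right)} = -12 + c$
$\left(11069 - 15036\right) + s{\left(67 \right)} = \left(11069 - 15036\right) + \left(-12 + 67\right) = -3967 + 55 = -3912$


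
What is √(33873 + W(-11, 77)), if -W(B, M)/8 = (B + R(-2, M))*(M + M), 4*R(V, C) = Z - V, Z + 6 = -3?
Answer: 3*√5509 ≈ 222.67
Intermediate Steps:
Z = -9 (Z = -6 - 3 = -9)
R(V, C) = -9/4 - V/4 (R(V, C) = (-9 - V)/4 = -9/4 - V/4)
W(B, M) = -16*M*(-7/4 + B) (W(B, M) = -8*(B + (-9/4 - ¼*(-2)))*(M + M) = -8*(B + (-9/4 + ½))*2*M = -8*(B - 7/4)*2*M = -8*(-7/4 + B)*2*M = -16*M*(-7/4 + B))
√(33873 + W(-11, 77)) = √(33873 + 4*77*(7 - 4*(-11))) = √(33873 + 4*77*(7 + 44)) = √(33873 + 4*77*51) = √(33873 + 15708) = √49581 = 3*√5509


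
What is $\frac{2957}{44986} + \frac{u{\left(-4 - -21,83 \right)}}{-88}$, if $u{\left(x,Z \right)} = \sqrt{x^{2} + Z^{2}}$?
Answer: $\frac{2957}{44986} - \frac{\sqrt{7178}}{88} \approx -0.89703$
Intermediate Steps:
$u{\left(x,Z \right)} = \sqrt{Z^{2} + x^{2}}$
$\frac{2957}{44986} + \frac{u{\left(-4 - -21,83 \right)}}{-88} = \frac{2957}{44986} + \frac{\sqrt{83^{2} + \left(-4 - -21\right)^{2}}}{-88} = 2957 \cdot \frac{1}{44986} + \sqrt{6889 + \left(-4 + 21\right)^{2}} \left(- \frac{1}{88}\right) = \frac{2957}{44986} + \sqrt{6889 + 17^{2}} \left(- \frac{1}{88}\right) = \frac{2957}{44986} + \sqrt{6889 + 289} \left(- \frac{1}{88}\right) = \frac{2957}{44986} + \sqrt{7178} \left(- \frac{1}{88}\right) = \frac{2957}{44986} - \frac{\sqrt{7178}}{88}$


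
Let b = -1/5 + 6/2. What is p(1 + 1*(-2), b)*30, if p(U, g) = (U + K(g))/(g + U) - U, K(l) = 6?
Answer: 340/3 ≈ 113.33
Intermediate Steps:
b = 14/5 (b = -1*1/5 + 6*(1/2) = -1/5 + 3 = 14/5 ≈ 2.8000)
p(U, g) = -U + (6 + U)/(U + g) (p(U, g) = (U + 6)/(g + U) - U = (6 + U)/(U + g) - U = -U + (6 + U)/(U + g))
p(1 + 1*(-2), b)*30 = ((6 + (1 + 1*(-2)) - (1 + 1*(-2))**2 - 1*(1 + 1*(-2))*14/5)/((1 + 1*(-2)) + 14/5))*30 = ((6 + (1 - 2) - (1 - 2)**2 - 1*(1 - 2)*14/5)/((1 - 2) + 14/5))*30 = ((6 - 1 - 1*(-1)**2 - 1*(-1)*14/5)/(-1 + 14/5))*30 = ((6 - 1 - 1*1 + 14/5)/(9/5))*30 = (5*(6 - 1 - 1 + 14/5)/9)*30 = ((5/9)*(34/5))*30 = (34/9)*30 = 340/3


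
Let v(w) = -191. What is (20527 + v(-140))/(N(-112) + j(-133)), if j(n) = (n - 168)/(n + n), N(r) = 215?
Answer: 772768/8213 ≈ 94.091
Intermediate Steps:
j(n) = (-168 + n)/(2*n) (j(n) = (-168 + n)/((2*n)) = (-168 + n)*(1/(2*n)) = (-168 + n)/(2*n))
(20527 + v(-140))/(N(-112) + j(-133)) = (20527 - 191)/(215 + (½)*(-168 - 133)/(-133)) = 20336/(215 + (½)*(-1/133)*(-301)) = 20336/(215 + 43/38) = 20336/(8213/38) = 20336*(38/8213) = 772768/8213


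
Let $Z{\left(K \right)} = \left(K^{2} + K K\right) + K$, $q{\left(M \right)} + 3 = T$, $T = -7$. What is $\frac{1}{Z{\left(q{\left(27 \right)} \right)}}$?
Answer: $\frac{1}{190} \approx 0.0052632$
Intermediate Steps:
$q{\left(M \right)} = -10$ ($q{\left(M \right)} = -3 - 7 = -10$)
$Z{\left(K \right)} = K + 2 K^{2}$ ($Z{\left(K \right)} = \left(K^{2} + K^{2}\right) + K = 2 K^{2} + K = K + 2 K^{2}$)
$\frac{1}{Z{\left(q{\left(27 \right)} \right)}} = \frac{1}{\left(-10\right) \left(1 + 2 \left(-10\right)\right)} = \frac{1}{\left(-10\right) \left(1 - 20\right)} = \frac{1}{\left(-10\right) \left(-19\right)} = \frac{1}{190}$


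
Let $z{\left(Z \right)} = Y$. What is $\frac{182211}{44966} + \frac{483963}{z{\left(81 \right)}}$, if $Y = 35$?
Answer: $\frac{21768257643}{1573810} \approx 13832.0$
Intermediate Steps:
$z{\left(Z \right)} = 35$
$\frac{182211}{44966} + \frac{483963}{z{\left(81 \right)}} = \frac{182211}{44966} + \frac{483963}{35} = \frac{21768257643}{1573810}$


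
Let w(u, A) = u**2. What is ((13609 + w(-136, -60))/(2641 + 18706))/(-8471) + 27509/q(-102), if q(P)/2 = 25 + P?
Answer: -4974469435603/27847887298 ≈ -178.63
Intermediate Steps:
q(P) = 50 + 2*P (q(P) = 2*(25 + P) = 50 + 2*P)
((13609 + w(-136, -60))/(2641 + 18706))/(-8471) + 27509/q(-102) = ((13609 + (-136)**2)/(2641 + 18706))/(-8471) + 27509/(50 + 2*(-102)) = ((13609 + 18496)/21347)*(-1/8471) + 27509/(50 - 204) = (32105*(1/21347))*(-1/8471) + 27509/(-154) = (32105/21347)*(-1/8471) + 27509*(-1/154) = -32105/180830437 - 27509/154 = -4974469435603/27847887298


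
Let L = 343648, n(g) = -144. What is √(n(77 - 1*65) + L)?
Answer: 4*√21469 ≈ 586.09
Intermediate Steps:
√(n(77 - 1*65) + L) = √(-144 + 343648) = √343504 = 4*√21469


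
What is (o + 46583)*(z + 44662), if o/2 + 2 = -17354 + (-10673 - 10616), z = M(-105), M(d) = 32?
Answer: -1372418658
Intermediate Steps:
z = 32
o = -77290 (o = -4 + 2*(-17354 + (-10673 - 10616)) = -4 + 2*(-17354 - 21289) = -4 + 2*(-38643) = -4 - 77286 = -77290)
(o + 46583)*(z + 44662) = (-77290 + 46583)*(32 + 44662) = -30707*44694 = -1372418658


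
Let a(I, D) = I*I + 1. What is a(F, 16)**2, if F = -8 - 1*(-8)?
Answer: 1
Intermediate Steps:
F = 0 (F = -8 + 8 = 0)
a(I, D) = 1 + I**2 (a(I, D) = I**2 + 1 = 1 + I**2)
a(F, 16)**2 = (1 + 0**2)**2 = (1 + 0)**2 = 1**2 = 1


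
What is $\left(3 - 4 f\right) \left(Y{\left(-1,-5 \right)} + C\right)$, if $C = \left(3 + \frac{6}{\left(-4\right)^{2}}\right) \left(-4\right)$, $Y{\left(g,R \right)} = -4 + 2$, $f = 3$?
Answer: $\frac{279}{2} \approx 139.5$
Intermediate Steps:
$Y{\left(g,R \right)} = -2$
$C = - \frac{27}{2}$ ($C = \left(3 + \frac{6}{16}\right) \left(-4\right) = \left(3 + 6 \cdot \frac{1}{16}\right) \left(-4\right) = \left(3 + \frac{3}{8}\right) \left(-4\right) = \frac{27}{8} \left(-4\right) = - \frac{27}{2} \approx -13.5$)
$\left(3 - 4 f\right) \left(Y{\left(-1,-5 \right)} + C\right) = \left(3 - 12\right) \left(-2 - \frac{27}{2}\right) = \left(3 - 12\right) \left(- \frac{31}{2}\right) = \left(-9\right) \left(- \frac{31}{2}\right) = \frac{279}{2}$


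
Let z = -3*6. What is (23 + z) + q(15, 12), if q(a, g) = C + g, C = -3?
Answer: 14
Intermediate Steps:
q(a, g) = -3 + g
z = -18
(23 + z) + q(15, 12) = (23 - 18) + (-3 + 12) = 5 + 9 = 14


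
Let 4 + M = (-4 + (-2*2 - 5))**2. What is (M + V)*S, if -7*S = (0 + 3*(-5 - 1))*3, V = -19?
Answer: 7884/7 ≈ 1126.3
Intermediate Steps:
S = 54/7 (S = -(0 + 3*(-5 - 1))*3/7 = -(0 + 3*(-6))*3/7 = -(0 - 18)*3/7 = -(-18)*3/7 = -1/7*(-54) = 54/7 ≈ 7.7143)
M = 165 (M = -4 + (-4 + (-2*2 - 5))**2 = -4 + (-4 + (-4 - 5))**2 = -4 + (-4 - 9)**2 = -4 + (-13)**2 = -4 + 169 = 165)
(M + V)*S = (165 - 19)*(54/7) = 146*(54/7) = 7884/7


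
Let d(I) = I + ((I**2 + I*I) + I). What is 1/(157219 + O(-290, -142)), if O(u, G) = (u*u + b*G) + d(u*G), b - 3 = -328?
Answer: 1/3391954629 ≈ 2.9482e-10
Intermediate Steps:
b = -325 (b = 3 - 328 = -325)
d(I) = 2*I + 2*I**2 (d(I) = I + ((I**2 + I**2) + I) = I + (2*I**2 + I) = I + (I + 2*I**2) = 2*I + 2*I**2)
O(u, G) = u**2 - 325*G + 2*G*u*(1 + G*u) (O(u, G) = (u*u - 325*G) + 2*(u*G)*(1 + u*G) = (u**2 - 325*G) + 2*(G*u)*(1 + G*u) = (u**2 - 325*G) + 2*G*u*(1 + G*u) = u**2 - 325*G + 2*G*u*(1 + G*u))
1/(157219 + O(-290, -142)) = 1/(157219 + ((-290)**2 - 325*(-142) + 2*(-142)*(-290)*(1 - 142*(-290)))) = 1/(157219 + (84100 + 46150 + 2*(-142)*(-290)*(1 + 41180))) = 1/(157219 + (84100 + 46150 + 2*(-142)*(-290)*41181)) = 1/(157219 + (84100 + 46150 + 3391667160)) = 1/(157219 + 3391797410) = 1/3391954629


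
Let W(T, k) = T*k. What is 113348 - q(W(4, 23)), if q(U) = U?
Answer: 113256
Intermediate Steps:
113348 - q(W(4, 23)) = 113348 - 4*23 = 113348 - 1*92 = 113348 - 92 = 113256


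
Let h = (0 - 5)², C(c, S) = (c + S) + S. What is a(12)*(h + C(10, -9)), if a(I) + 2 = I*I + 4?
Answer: 2482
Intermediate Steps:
a(I) = 2 + I² (a(I) = -2 + (I*I + 4) = -2 + (I² + 4) = -2 + (4 + I²) = 2 + I²)
C(c, S) = c + 2*S (C(c, S) = (S + c) + S = c + 2*S)
h = 25 (h = (-5)² = 25)
a(12)*(h + C(10, -9)) = (2 + 12²)*(25 + (10 + 2*(-9))) = (2 + 144)*(25 + (10 - 18)) = 146*(25 - 8) = 146*17 = 2482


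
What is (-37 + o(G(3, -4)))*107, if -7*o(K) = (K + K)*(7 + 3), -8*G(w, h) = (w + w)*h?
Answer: -34133/7 ≈ -4876.1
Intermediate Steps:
G(w, h) = -h*w/4 (G(w, h) = -(w + w)*h/8 = -2*w*h/8 = -h*w/4)
o(K) = -20*K/7 (o(K) = -(K + K)*(7 + 3)/7 = -2*K*10/7 = -20*K/7)
(-37 + o(G(3, -4)))*107 = (-37 - (-5)*(-4)*3/7)*107 = (-37 - 20/7*3)*107 = (-37 - 60/7)*107 = -319/7*107 = -34133/7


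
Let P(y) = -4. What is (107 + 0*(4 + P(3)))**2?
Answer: 11449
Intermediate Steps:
(107 + 0*(4 + P(3)))**2 = (107 + 0*(4 - 4))**2 = (107 + 0*0)**2 = (107 + 0)**2 = 107**2 = 11449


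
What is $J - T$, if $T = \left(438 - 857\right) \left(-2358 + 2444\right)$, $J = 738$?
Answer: $36772$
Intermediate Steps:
$T = -36034$ ($T = \left(438 - 857\right) 86 = \left(-419\right) 86 = -36034$)
$J - T = 738 - -36034 = 738 + 36034 = 36772$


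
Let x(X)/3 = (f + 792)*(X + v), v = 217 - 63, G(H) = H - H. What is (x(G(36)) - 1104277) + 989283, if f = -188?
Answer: 164054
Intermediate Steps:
G(H) = 0
v = 154
x(X) = 279048 + 1812*X (x(X) = 3*((-188 + 792)*(X + 154)) = 3*(604*(154 + X)) = 3*(93016 + 604*X) = 279048 + 1812*X)
(x(G(36)) - 1104277) + 989283 = ((279048 + 1812*0) - 1104277) + 989283 = ((279048 + 0) - 1104277) + 989283 = (279048 - 1104277) + 989283 = -825229 + 989283 = 164054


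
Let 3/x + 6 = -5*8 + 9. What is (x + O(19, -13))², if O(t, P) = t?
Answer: 490000/1369 ≈ 357.93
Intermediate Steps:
x = -3/37 (x = 3/(-6 + (-5*8 + 9)) = 3/(-6 + (-40 + 9)) = 3/(-6 - 31) = 3/(-37) = 3*(-1/37) = -3/37 ≈ -0.081081)
(x + O(19, -13))² = (-3/37 + 19)² = (700/37)² = 490000/1369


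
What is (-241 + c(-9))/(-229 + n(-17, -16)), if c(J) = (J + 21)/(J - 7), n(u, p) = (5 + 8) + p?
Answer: 967/928 ≈ 1.0420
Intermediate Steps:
n(u, p) = 13 + p
c(J) = (21 + J)/(-7 + J)
(-241 + c(-9))/(-229 + n(-17, -16)) = (-241 + (21 - 9)/(-7 - 9))/(-229 + (13 - 16)) = (-241 + 12/(-16))/(-229 - 3) = (-241 - 1/16*12)/(-232) = (-241 - 3/4)*(-1/232) = -967/4*(-1/232) = 967/928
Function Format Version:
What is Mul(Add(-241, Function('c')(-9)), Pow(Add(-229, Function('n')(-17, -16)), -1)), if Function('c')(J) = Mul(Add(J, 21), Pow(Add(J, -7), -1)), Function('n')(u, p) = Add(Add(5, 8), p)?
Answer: Rational(967, 928) ≈ 1.0420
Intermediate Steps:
Function('n')(u, p) = Add(13, p)
Function('c')(J) = Mul(Pow(Add(-7, J), -1), Add(21, J)) (Function('c')(J) = Mul(Add(21, J), Pow(Add(-7, J), -1)) = Mul(Pow(Add(-7, J), -1), Add(21, J)))
Mul(Add(-241, Function('c')(-9)), Pow(Add(-229, Function('n')(-17, -16)), -1)) = Mul(Add(-241, Mul(Pow(Add(-7, -9), -1), Add(21, -9))), Pow(Add(-229, Add(13, -16)), -1)) = Mul(Add(-241, Mul(Pow(-16, -1), 12)), Pow(Add(-229, -3), -1)) = Mul(Add(-241, Mul(Rational(-1, 16), 12)), Pow(-232, -1)) = Mul(Add(-241, Rational(-3, 4)), Rational(-1, 232)) = Mul(Rational(-967, 4), Rational(-1, 232)) = Rational(967, 928)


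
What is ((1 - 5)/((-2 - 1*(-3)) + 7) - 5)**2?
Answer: 121/4 ≈ 30.250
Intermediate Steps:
((1 - 5)/((-2 - 1*(-3)) + 7) - 5)**2 = (-4/((-2 + 3) + 7) - 5)**2 = (-4/(1 + 7) - 5)**2 = (-4/8 - 5)**2 = (-4*1/8 - 5)**2 = (-1/2 - 5)**2 = (-11/2)**2 = 121/4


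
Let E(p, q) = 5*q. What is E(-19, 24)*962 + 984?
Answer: 116424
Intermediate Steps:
E(-19, 24)*962 + 984 = (5*24)*962 + 984 = 120*962 + 984 = 115440 + 984 = 116424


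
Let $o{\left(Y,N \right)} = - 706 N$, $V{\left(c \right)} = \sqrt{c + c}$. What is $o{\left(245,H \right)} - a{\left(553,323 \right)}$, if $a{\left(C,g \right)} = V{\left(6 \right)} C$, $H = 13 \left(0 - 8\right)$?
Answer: $73424 - 1106 \sqrt{3} \approx 71508.0$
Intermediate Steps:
$H = -104$ ($H = 13 \left(-8\right) = -104$)
$V{\left(c \right)} = \sqrt{2} \sqrt{c}$ ($V{\left(c \right)} = \sqrt{2 c} = \sqrt{2} \sqrt{c}$)
$a{\left(C,g \right)} = 2 C \sqrt{3}$ ($a{\left(C,g \right)} = \sqrt{2} \sqrt{6} C = 2 \sqrt{3} C = 2 C \sqrt{3}$)
$o{\left(245,H \right)} - a{\left(553,323 \right)} = \left(-706\right) \left(-104\right) - 2 \cdot 553 \sqrt{3} = 73424 - 1106 \sqrt{3}$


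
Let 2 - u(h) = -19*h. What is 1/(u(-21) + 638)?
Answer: 1/241 ≈ 0.0041494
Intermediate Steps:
u(h) = 2 + 19*h (u(h) = 2 - (-19)*h = 2 + 19*h)
1/(u(-21) + 638) = 1/((2 + 19*(-21)) + 638) = 1/((2 - 399) + 638) = 1/(-397 + 638) = 1/241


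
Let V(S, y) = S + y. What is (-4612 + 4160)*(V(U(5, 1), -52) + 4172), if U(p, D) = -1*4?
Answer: -1860432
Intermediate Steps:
U(p, D) = -4
(-4612 + 4160)*(V(U(5, 1), -52) + 4172) = (-4612 + 4160)*((-4 - 52) + 4172) = -452*(-56 + 4172) = -452*4116 = -1860432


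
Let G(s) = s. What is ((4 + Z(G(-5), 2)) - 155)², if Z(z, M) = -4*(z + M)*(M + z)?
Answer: 34969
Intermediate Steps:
Z(z, M) = -4*(M + z)² (Z(z, M) = -4*(M + z)*(M + z) = -4*(M + z)²)
((4 + Z(G(-5), 2)) - 155)² = ((4 - 4*(2 - 5)²) - 155)² = ((4 - 4*(-3)²) - 155)² = ((4 - 4*9) - 155)² = ((4 - 36) - 155)² = (-32 - 155)² = (-187)² = 34969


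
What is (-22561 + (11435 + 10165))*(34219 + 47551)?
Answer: -78580970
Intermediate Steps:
(-22561 + (11435 + 10165))*(34219 + 47551) = (-22561 + 21600)*81770 = -961*81770 = -78580970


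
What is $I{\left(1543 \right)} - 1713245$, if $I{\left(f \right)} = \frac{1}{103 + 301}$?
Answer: $- \frac{692150979}{404} \approx -1.7132 \cdot 10^{6}$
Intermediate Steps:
$I{\left(f \right)} = \frac{1}{404}$
$I{\left(1543 \right)} - 1713245 = \frac{1}{404} - 1713245 = - \frac{692150979}{404}$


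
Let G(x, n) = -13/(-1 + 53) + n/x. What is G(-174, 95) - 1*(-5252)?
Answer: 1827419/348 ≈ 5251.2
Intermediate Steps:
G(x, n) = -¼ + n/x (G(x, n) = -13/52 + n/x = -13*1/52 + n/x = -¼ + n/x)
G(-174, 95) - 1*(-5252) = (95 - ¼*(-174))/(-174) - 1*(-5252) = -(95 + 87/2)/174 + 5252 = -1/174*277/2 + 5252 = -277/348 + 5252 = 1827419/348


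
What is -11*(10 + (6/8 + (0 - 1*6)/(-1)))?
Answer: -737/4 ≈ -184.25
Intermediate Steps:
-11*(10 + (6/8 + (0 - 1*6)/(-1))) = -11*(10 + (6*(⅛) + (0 - 6)*(-1))) = -11*(10 + (¾ - 6*(-1))) = -11*(10 + (¾ + 6)) = -11*(10 + 27/4) = -11*67/4 = -737/4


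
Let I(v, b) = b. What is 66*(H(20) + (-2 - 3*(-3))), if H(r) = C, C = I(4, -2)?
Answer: 330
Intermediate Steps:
C = -2
H(r) = -2
66*(H(20) + (-2 - 3*(-3))) = 66*(-2 + (-2 - 3*(-3))) = 66*(-2 + (-2 + 9)) = 66*(-2 + 7) = 66*5 = 330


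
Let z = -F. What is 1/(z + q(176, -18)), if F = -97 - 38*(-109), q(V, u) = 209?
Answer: -1/3836 ≈ -0.00026069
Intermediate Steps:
F = 4045 (F = -97 + 4142 = 4045)
z = -4045 (z = -1*4045 = -4045)
1/(z + q(176, -18)) = 1/(-4045 + 209) = 1/(-3836) = -1/3836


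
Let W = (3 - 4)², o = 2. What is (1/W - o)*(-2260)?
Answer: 2260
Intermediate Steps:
W = 1 (W = (-1)² = 1)
(1/W - o)*(-2260) = (1/1 - 1*2)*(-2260) = (1 - 2)*(-2260) = -1*(-2260) = 2260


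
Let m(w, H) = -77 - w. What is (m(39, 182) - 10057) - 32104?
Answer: -42277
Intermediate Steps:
(m(39, 182) - 10057) - 32104 = ((-77 - 1*39) - 10057) - 32104 = ((-77 - 39) - 10057) - 32104 = (-116 - 10057) - 32104 = -10173 - 32104 = -42277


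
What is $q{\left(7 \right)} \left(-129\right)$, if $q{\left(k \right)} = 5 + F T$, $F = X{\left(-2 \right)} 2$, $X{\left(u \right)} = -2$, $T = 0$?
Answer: $-645$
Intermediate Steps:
$F = -4$ ($F = \left(-2\right) 2 = -4$)
$q{\left(k \right)} = 5$ ($q{\left(k \right)} = 5 - 0 = 5 + 0 = 5$)
$q{\left(7 \right)} \left(-129\right) = 5 \left(-129\right) = -645$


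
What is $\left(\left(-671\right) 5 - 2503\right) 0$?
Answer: $0$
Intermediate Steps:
$\left(\left(-671\right) 5 - 2503\right) 0 = \left(-3355 - 2503\right) 0 = \left(-5858\right) 0 = 0$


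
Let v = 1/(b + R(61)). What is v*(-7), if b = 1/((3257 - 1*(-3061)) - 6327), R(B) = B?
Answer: -63/548 ≈ -0.11496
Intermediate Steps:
b = -⅑ (b = 1/((3257 + 3061) - 6327) = 1/(6318 - 6327) = 1/(-9) = -⅑ ≈ -0.11111)
v = 9/548 (v = 1/(-⅑ + 61) = 1/(548/9) = 9/548 ≈ 0.016423)
v*(-7) = (9/548)*(-7) = -63/548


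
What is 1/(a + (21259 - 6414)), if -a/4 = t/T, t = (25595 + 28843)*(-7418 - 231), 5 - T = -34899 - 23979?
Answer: 58883/2539703183 ≈ 2.3185e-5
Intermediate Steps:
T = 58883 (T = 5 - (-34899 - 23979) = 5 - 1*(-58878) = 5 + 58878 = 58883)
t = -416396262 (t = 54438*(-7649) = -416396262)
a = 1665585048/58883 (a = -(-1665585048)/58883 = -4*(-416396262/58883) = 1665585048/58883 ≈ 28286.)
1/(a + (21259 - 6414)) = 1/(1665585048/58883 + (21259 - 6414)) = 1/(1665585048/58883 + 14845) = 1/(2539703183/58883) = 58883/2539703183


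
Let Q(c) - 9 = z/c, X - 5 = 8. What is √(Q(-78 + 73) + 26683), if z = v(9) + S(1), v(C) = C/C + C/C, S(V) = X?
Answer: √26689 ≈ 163.37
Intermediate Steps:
X = 13 (X = 5 + 8 = 13)
S(V) = 13
v(C) = 2 (v(C) = 1 + 1 = 2)
z = 15 (z = 2 + 13 = 15)
Q(c) = 9 + 15/c
√(Q(-78 + 73) + 26683) = √((9 + 15/(-78 + 73)) + 26683) = √((9 + 15/(-5)) + 26683) = √((9 + 15*(-⅕)) + 26683) = √((9 - 3) + 26683) = √(6 + 26683) = √26689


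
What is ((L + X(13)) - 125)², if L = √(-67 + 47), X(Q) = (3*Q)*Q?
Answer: 145904 + 1528*I*√5 ≈ 1.459e+5 + 3416.7*I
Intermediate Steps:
X(Q) = 3*Q²
L = 2*I*√5 (L = √(-20) = 2*I*√5 ≈ 4.4721*I)
((L + X(13)) - 125)² = ((2*I*√5 + 3*13²) - 125)² = ((2*I*√5 + 3*169) - 125)² = ((2*I*√5 + 507) - 125)² = ((507 + 2*I*√5) - 125)² = (382 + 2*I*√5)²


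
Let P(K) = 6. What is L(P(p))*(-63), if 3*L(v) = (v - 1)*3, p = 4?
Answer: -315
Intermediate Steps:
L(v) = -1 + v (L(v) = ((v - 1)*3)/3 = ((-1 + v)*3)/3 = (-3 + 3*v)/3 = -1 + v)
L(P(p))*(-63) = (-1 + 6)*(-63) = 5*(-63) = -315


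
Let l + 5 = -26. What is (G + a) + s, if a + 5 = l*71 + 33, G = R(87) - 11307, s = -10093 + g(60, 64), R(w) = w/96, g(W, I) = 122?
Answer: -750403/32 ≈ -23450.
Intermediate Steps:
l = -31 (l = -5 - 26 = -31)
R(w) = w/96 (R(w) = w*(1/96) = w/96)
s = -9971 (s = -10093 + 122 = -9971)
G = -361795/32 (G = (1/96)*87 - 11307 = 29/32 - 11307 = -361795/32 ≈ -11306.)
a = -2173 (a = -5 + (-31*71 + 33) = -5 + (-2201 + 33) = -5 - 2168 = -2173)
(G + a) + s = (-361795/32 - 2173) - 9971 = -431331/32 - 9971 = -750403/32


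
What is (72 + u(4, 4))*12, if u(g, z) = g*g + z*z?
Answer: 1248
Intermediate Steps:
u(g, z) = g² + z²
(72 + u(4, 4))*12 = (72 + (4² + 4²))*12 = (72 + (16 + 16))*12 = (72 + 32)*12 = 104*12 = 1248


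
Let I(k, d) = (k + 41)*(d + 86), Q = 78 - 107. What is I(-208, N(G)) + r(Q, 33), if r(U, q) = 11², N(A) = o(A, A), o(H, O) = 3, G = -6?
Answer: -14742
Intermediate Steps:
Q = -29
N(A) = 3
I(k, d) = (41 + k)*(86 + d)
r(U, q) = 121
I(-208, N(G)) + r(Q, 33) = (3526 + 41*3 + 86*(-208) + 3*(-208)) + 121 = (3526 + 123 - 17888 - 624) + 121 = -14863 + 121 = -14742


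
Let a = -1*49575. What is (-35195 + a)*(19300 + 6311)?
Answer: -2171044470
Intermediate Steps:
a = -49575
(-35195 + a)*(19300 + 6311) = (-35195 - 49575)*(19300 + 6311) = -84770*25611 = -2171044470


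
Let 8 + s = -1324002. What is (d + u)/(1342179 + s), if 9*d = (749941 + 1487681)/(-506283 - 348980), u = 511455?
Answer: 1312284867121/46617820341 ≈ 28.150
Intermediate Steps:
s = -1324010 (s = -8 - 1324002 = -1324010)
d = -745874/2565789 (d = ((749941 + 1487681)/(-506283 - 348980))/9 = (2237622/(-855263))/9 = (2237622*(-1/855263))/9 = (⅑)*(-2237622/855263) = -745874/2565789 ≈ -0.29070)
(d + u)/(1342179 + s) = (-745874/2565789 + 511455)/(1342179 - 1324010) = (1312284867121/2565789)/18169 = (1312284867121/2565789)*(1/18169) = 1312284867121/46617820341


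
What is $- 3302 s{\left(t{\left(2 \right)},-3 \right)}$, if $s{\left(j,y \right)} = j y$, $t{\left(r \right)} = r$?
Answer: $19812$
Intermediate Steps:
$- 3302 s{\left(t{\left(2 \right)},-3 \right)} = - 3302 \cdot 2 \left(-3\right) = \left(-3302\right) \left(-6\right) = 19812$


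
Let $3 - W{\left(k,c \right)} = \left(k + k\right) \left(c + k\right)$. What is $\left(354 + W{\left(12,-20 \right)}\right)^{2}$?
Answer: $301401$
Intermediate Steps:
$W{\left(k,c \right)} = 3 - 2 k \left(c + k\right)$ ($W{\left(k,c \right)} = 3 - \left(k + k\right) \left(c + k\right) = 3 - 2 k \left(c + k\right)$)
$\left(354 + W{\left(12,-20 \right)}\right)^{2} = \left(354 - \left(-3 - 480 + 288\right)\right)^{2} = \left(354 + \left(3 - 288 + 480\right)\right)^{2} = \left(354 + 195\right)^{2} = 549^{2} = 301401$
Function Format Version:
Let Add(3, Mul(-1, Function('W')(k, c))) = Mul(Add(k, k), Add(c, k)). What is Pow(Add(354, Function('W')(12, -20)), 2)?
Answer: 301401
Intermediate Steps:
Function('W')(k, c) = Add(3, Mul(-2, k, Add(c, k))) (Function('W')(k, c) = Add(3, Mul(-1, Mul(Add(k, k), Add(c, k)))) = Add(3, Mul(-1, Mul(Mul(2, k), Add(c, k)))) = Add(3, Mul(-1, Mul(2, k, Add(c, k)))) = Add(3, Mul(-2, k, Add(c, k))))
Pow(Add(354, Function('W')(12, -20)), 2) = Pow(Add(354, Add(3, Mul(-2, Pow(12, 2)), Mul(-2, -20, 12))), 2) = Pow(Add(354, Add(3, Mul(-2, 144), 480)), 2) = Pow(Add(354, Add(3, -288, 480)), 2) = Pow(Add(354, 195), 2) = Pow(549, 2) = 301401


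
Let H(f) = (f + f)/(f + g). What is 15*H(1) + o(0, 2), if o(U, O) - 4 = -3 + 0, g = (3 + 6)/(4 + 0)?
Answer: 133/13 ≈ 10.231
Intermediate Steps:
g = 9/4 ≈ 2.2500
o(U, O) = 1 (o(U, O) = 4 + (-3 + 0) = 4 - 3 = 1)
H(f) = 2*f/(9/4 + f) (H(f) = (f + f)/(f + 9/4) = (2*f)/(9/4 + f) = 2*f/(9/4 + f))
15*H(1) + o(0, 2) = 15*(8*1/(9 + 4*1)) + 1 = 15*(8*1/(9 + 4)) + 1 = 15*(8*1/13) + 1 = 15*(8*1*(1/13)) + 1 = 15*(8/13) + 1 = 120/13 + 1 = 133/13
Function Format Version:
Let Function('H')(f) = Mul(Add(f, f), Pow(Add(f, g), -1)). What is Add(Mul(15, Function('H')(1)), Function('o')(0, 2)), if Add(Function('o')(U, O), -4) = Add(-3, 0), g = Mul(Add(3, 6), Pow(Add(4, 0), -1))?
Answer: Rational(133, 13) ≈ 10.231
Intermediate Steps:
g = Rational(9, 4) (g = Mul(9, Pow(4, -1)) = Mul(9, Rational(1, 4)) = Rational(9, 4) ≈ 2.2500)
Function('o')(U, O) = 1 (Function('o')(U, O) = Add(4, Add(-3, 0)) = Add(4, -3) = 1)
Function('H')(f) = Mul(2, f, Pow(Add(Rational(9, 4), f), -1)) (Function('H')(f) = Mul(Add(f, f), Pow(Add(f, Rational(9, 4)), -1)) = Mul(Mul(2, f), Pow(Add(Rational(9, 4), f), -1)) = Mul(2, f, Pow(Add(Rational(9, 4), f), -1)))
Add(Mul(15, Function('H')(1)), Function('o')(0, 2)) = Add(Mul(15, Mul(8, 1, Pow(Add(9, Mul(4, 1)), -1))), 1) = Add(Mul(15, Mul(8, 1, Pow(Add(9, 4), -1))), 1) = Add(Mul(15, Mul(8, 1, Pow(13, -1))), 1) = Add(Mul(15, Mul(8, 1, Rational(1, 13))), 1) = Add(Mul(15, Rational(8, 13)), 1) = Add(Rational(120, 13), 1) = Rational(133, 13)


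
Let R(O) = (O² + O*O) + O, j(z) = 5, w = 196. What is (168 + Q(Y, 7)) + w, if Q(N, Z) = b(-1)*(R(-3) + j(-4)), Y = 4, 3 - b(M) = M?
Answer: 444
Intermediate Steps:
b(M) = 3 - M
R(O) = O + 2*O² (R(O) = (O² + O²) + O = 2*O² + O = O + 2*O²)
Q(N, Z) = 80 (Q(N, Z) = (3 - 1*(-1))*(-3*(1 + 2*(-3)) + 5) = (3 + 1)*(-3*(1 - 6) + 5) = 4*(-3*(-5) + 5) = 4*(15 + 5) = 4*20 = 80)
(168 + Q(Y, 7)) + w = (168 + 80) + 196 = 248 + 196 = 444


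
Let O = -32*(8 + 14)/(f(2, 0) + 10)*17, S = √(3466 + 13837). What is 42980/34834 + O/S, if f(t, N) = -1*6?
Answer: 21490/17417 - 272*√143/143 ≈ -21.512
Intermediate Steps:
S = 11*√143 (S = √17303 = 11*√143 ≈ 131.54)
f(t, N) = -6
O = -2992 (O = -32*(8 + 14)/(-6 + 10)*17 = -704/4*17 = -32*11/2*17 = -176*17 = -2992)
42980/34834 + O/S = 42980/34834 - 2992*√143/1573 = 42980*(1/34834) - 272*√143/143 = 21490/17417 - 272*√143/143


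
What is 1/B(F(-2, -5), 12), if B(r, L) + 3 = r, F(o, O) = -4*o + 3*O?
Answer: -1/10 ≈ -0.10000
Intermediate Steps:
B(r, L) = -3 + r
1/B(F(-2, -5), 12) = 1/(-3 + (-4*(-2) + 3*(-5))) = 1/(-3 + (8 - 15)) = 1/(-3 - 7) = 1/(-10) = -1/10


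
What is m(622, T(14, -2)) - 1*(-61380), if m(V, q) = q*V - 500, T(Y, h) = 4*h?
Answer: 55904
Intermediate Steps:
m(V, q) = -500 + V*q (m(V, q) = V*q - 500 = -500 + V*q)
m(622, T(14, -2)) - 1*(-61380) = (-500 + 622*(4*(-2))) - 1*(-61380) = (-500 + 622*(-8)) + 61380 = (-500 - 4976) + 61380 = -5476 + 61380 = 55904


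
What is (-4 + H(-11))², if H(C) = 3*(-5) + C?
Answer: 900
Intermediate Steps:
H(C) = -15 + C
(-4 + H(-11))² = (-4 + (-15 - 11))² = (-4 - 26)² = (-30)² = 900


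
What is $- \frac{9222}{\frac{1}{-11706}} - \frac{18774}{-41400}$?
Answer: $\frac{248291284643}{2300} \approx 1.0795 \cdot 10^{8}$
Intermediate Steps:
$- \frac{9222}{\frac{1}{-11706}} - \frac{18774}{-41400} = - \frac{9222}{- \frac{1}{11706}} - - \frac{1043}{2300} = \left(-9222\right) \left(-11706\right) + \frac{1043}{2300} = 107952732 + \frac{1043}{2300} = \frac{248291284643}{2300}$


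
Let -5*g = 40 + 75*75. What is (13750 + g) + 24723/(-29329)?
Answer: 370019270/29329 ≈ 12616.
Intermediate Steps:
g = -1133 (g = -(40 + 75*75)/5 = -(40 + 5625)/5 = -⅕*5665 = -1133)
(13750 + g) + 24723/(-29329) = (13750 - 1133) + 24723/(-29329) = 12617 + 24723*(-1/29329) = 12617 - 24723/29329 = 370019270/29329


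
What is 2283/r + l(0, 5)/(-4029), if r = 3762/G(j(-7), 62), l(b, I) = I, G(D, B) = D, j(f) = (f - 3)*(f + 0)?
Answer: 35769760/842061 ≈ 42.479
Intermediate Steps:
j(f) = f*(-3 + f) (j(f) = (-3 + f)*f = f*(-3 + f))
r = 1881/35 (r = 3762/((-7*(-3 - 7))) = 3762/((-7*(-10))) = 3762/70 = 3762*(1/70) = 1881/35 ≈ 53.743)
2283/r + l(0, 5)/(-4029) = 2283/(1881/35) + 5/(-4029) = 2283*(35/1881) + 5*(-1/4029) = 26635/627 - 5/4029 = 35769760/842061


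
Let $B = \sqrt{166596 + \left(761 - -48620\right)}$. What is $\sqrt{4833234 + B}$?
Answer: $\sqrt{4833234 + \sqrt{215977}} \approx 2198.6$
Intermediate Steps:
$B = \sqrt{215977}$ ($B = \sqrt{166596 + \left(761 + 48620\right)} = \sqrt{166596 + 49381} = \sqrt{215977} \approx 464.73$)
$\sqrt{4833234 + B} = \sqrt{4833234 + \sqrt{215977}}$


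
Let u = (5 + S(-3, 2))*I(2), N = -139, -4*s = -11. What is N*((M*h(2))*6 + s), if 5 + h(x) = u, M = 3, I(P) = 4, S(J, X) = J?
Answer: -31553/4 ≈ -7888.3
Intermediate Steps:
s = 11/4 (s = -¼*(-11) = 11/4 ≈ 2.7500)
u = 8 (u = (5 - 3)*4 = 2*4 = 8)
h(x) = 3 (h(x) = -5 + 8 = 3)
N*((M*h(2))*6 + s) = -139*((3*3)*6 + 11/4) = -139*(9*6 + 11/4) = -139*(54 + 11/4) = -139*227/4 = -31553/4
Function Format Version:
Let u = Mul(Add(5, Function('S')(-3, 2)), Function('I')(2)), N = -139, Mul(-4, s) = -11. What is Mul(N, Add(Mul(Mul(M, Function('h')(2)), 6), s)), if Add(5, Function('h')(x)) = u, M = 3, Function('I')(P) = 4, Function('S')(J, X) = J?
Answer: Rational(-31553, 4) ≈ -7888.3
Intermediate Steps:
s = Rational(11, 4) (s = Mul(Rational(-1, 4), -11) = Rational(11, 4) ≈ 2.7500)
u = 8 (u = Mul(Add(5, -3), 4) = Mul(2, 4) = 8)
Function('h')(x) = 3 (Function('h')(x) = Add(-5, 8) = 3)
Mul(N, Add(Mul(Mul(M, Function('h')(2)), 6), s)) = Mul(-139, Add(Mul(Mul(3, 3), 6), Rational(11, 4))) = Mul(-139, Add(Mul(9, 6), Rational(11, 4))) = Mul(-139, Add(54, Rational(11, 4))) = Mul(-139, Rational(227, 4)) = Rational(-31553, 4)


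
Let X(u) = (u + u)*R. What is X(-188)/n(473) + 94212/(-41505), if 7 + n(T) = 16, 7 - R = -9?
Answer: -83513996/124515 ≈ -670.71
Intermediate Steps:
R = 16 (R = 7 - 1*(-9) = 7 + 9 = 16)
n(T) = 9 (n(T) = -7 + 16 = 9)
X(u) = 32*u (X(u) = (u + u)*16 = (2*u)*16 = 32*u)
X(-188)/n(473) + 94212/(-41505) = (32*(-188))/9 + 94212/(-41505) = -6016*1/9 + 94212*(-1/41505) = -6016/9 - 31404/13835 = -83513996/124515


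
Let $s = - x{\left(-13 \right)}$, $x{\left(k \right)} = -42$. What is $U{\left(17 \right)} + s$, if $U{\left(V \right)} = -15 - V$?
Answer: $10$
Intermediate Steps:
$s = 42$ ($s = \left(-1\right) \left(-42\right) = 42$)
$U{\left(17 \right)} + s = \left(-15 - 17\right) + 42 = -32 + 42 = 10$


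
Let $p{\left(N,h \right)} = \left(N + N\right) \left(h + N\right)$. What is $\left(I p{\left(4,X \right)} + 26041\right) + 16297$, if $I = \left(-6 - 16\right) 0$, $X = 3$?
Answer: $42338$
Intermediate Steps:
$p{\left(N,h \right)} = 2 N \left(N + h\right)$
$I = 0$ ($I = \left(-22\right) 0 = 0$)
$\left(I p{\left(4,X \right)} + 26041\right) + 16297 = \left(0 \cdot 2 \cdot 4 \left(4 + 3\right) + 26041\right) + 16297 = \left(0 \cdot 2 \cdot 4 \cdot 7 + 26041\right) + 16297 = \left(0 \cdot 56 + 26041\right) + 16297 = \left(0 + 26041\right) + 16297 = 26041 + 16297 = 42338$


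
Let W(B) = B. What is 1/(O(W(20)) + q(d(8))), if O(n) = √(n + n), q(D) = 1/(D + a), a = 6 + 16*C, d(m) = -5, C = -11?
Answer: 175/1224999 + 61250*√10/1224999 ≈ 0.15826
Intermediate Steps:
a = -170 (a = 6 + 16*(-11) = 6 - 176 = -170)
q(D) = 1/(-170 + D) (q(D) = 1/(D - 170) = 1/(-170 + D))
O(n) = √2*√n (O(n) = √(2*n) = √2*√n)
1/(O(W(20)) + q(d(8))) = 1/(√2*√20 + 1/(-170 - 5)) = 1/(√2*(2*√5) + 1/(-175)) = 1/(2*√10 - 1/175) = 1/(-1/175 + 2*√10)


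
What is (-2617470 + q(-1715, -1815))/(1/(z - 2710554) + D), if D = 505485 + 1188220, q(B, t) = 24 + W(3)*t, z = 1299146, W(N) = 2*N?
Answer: -1236551485696/796836262213 ≈ -1.5518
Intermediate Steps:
q(B, t) = 24 + 6*t (q(B, t) = 24 + (2*3)*t = 24 + 6*t)
D = 1693705
(-2617470 + q(-1715, -1815))/(1/(z - 2710554) + D) = (-2617470 + (24 + 6*(-1815)))/(1/(1299146 - 2710554) + 1693705) = (-2617470 + (24 - 10890))/(1/(-1411408) + 1693705) = (-2617470 - 10866)/(-1/1411408 + 1693705) = -2628336/2390508786639/1411408 = -2628336*1411408/2390508786639 = -1236551485696/796836262213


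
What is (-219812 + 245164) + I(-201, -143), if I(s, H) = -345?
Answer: 25007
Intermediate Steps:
(-219812 + 245164) + I(-201, -143) = (-219812 + 245164) - 345 = 25352 - 345 = 25007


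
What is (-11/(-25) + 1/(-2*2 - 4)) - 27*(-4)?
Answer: 21663/200 ≈ 108.31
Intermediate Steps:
(-11/(-25) + 1/(-2*2 - 4)) - 27*(-4) = (-11*(-1/25) + 1/(-4 - 4)) + 108 = (11/25 + 1/(-8)) + 108 = (11/25 + 1*(-⅛)) + 108 = (11/25 - ⅛) + 108 = 63/200 + 108 = 21663/200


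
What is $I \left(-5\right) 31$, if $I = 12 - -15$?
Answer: $-4185$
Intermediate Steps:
$I = 27$ ($I = 12 + 15 = 27$)
$I \left(-5\right) 31 = 27 \left(-5\right) 31 = \left(-135\right) 31 = -4185$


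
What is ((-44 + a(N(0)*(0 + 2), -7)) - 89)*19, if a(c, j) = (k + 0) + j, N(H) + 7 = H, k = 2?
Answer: -2622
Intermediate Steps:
N(H) = -7 + H
a(c, j) = 2 + j (a(c, j) = (2 + 0) + j = 2 + j)
((-44 + a(N(0)*(0 + 2), -7)) - 89)*19 = ((-44 + (2 - 7)) - 89)*19 = ((-44 - 5) - 89)*19 = (-49 - 89)*19 = -138*19 = -2622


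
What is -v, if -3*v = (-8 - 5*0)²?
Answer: 64/3 ≈ 21.333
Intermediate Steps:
v = -64/3 (v = -(-8 - 5*0)²/3 = -(-8 + 0)²/3 = -⅓*(-8)² = -⅓*64 = -64/3 ≈ -21.333)
-v = -1*(-64/3) = 64/3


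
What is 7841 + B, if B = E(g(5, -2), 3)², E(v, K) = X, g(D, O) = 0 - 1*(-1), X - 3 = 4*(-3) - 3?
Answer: 7985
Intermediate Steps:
X = -12 (X = 3 + (4*(-3) - 3) = 3 + (-12 - 3) = 3 - 15 = -12)
g(D, O) = 1 (g(D, O) = 0 + 1 = 1)
E(v, K) = -12
B = 144 (B = (-12)² = 144)
7841 + B = 7841 + 144 = 7985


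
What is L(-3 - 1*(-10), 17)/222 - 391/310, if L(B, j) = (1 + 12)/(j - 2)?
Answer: -12980/10323 ≈ -1.2574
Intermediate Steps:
L(B, j) = 13/(-2 + j)
L(-3 - 1*(-10), 17)/222 - 391/310 = (13/(-2 + 17))/222 - 391/310 = (13/15)*(1/222) - 391*1/310 = (13*(1/15))*(1/222) - 391/310 = (13/15)*(1/222) - 391/310 = 13/3330 - 391/310 = -12980/10323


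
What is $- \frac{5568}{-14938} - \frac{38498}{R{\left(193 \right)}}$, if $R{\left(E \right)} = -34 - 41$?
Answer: $\frac{287750362}{560175} \approx 513.68$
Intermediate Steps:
$R{\left(E \right)} = -75$ ($R{\left(E \right)} = -34 - 41 = -75$)
$- \frac{5568}{-14938} - \frac{38498}{R{\left(193 \right)}} = - \frac{5568}{-14938} - \frac{38498}{-75} = \left(-5568\right) \left(- \frac{1}{14938}\right) - - \frac{38498}{75} = \frac{2784}{7469} + \frac{38498}{75} = \frac{287750362}{560175}$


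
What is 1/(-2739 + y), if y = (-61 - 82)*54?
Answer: -1/10461 ≈ -9.5593e-5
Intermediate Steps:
y = -7722 (y = -143*54 = -7722)
1/(-2739 + y) = 1/(-2739 - 7722) = 1/(-10461) = -1/10461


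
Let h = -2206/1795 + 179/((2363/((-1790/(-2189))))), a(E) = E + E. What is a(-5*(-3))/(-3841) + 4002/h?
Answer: -23787295427738515/6936612398062 ≈ -3429.2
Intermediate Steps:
a(E) = 2*E
h = -10835635092/9284829565 (h = -2206*1/1795 + 179/((2363/((-1790*(-1/2189))))) = -2206/1795 + 179/((2363/(1790/2189))) = -2206/1795 + 179/((2363*(2189/1790))) = -2206/1795 + 179/(5172607/1790) = -2206/1795 + 179*(1790/5172607) = -2206/1795 + 320410/5172607 = -10835635092/9284829565 ≈ -1.1670)
a(-5*(-3))/(-3841) + 4002/h = (2*(-5*(-3)))/(-3841) + 4002/(-10835635092/9284829565) = (2*15)*(-1/3841) + 4002*(-9284829565/10835635092) = 30*(-1/3841) - 6192981319855/1805939182 = -30/3841 - 6192981319855/1805939182 = -23787295427738515/6936612398062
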